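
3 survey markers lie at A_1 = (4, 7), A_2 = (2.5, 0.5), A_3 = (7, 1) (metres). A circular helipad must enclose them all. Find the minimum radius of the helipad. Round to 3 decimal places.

Side lengths²: A_1A_2² = 44.5, A_1A_3² = 45, A_2A_3² = 20.5.
Since A_1A_3² = 45 < 44.5 + 20.5 = 65, the triangle is acute, so the smallest enclosing circle is the circumcircle.
Circumcentre = (169/38, 66/19), r² = 18245/1444.
r = √(18245/1444) ≈ 3.555.

3.555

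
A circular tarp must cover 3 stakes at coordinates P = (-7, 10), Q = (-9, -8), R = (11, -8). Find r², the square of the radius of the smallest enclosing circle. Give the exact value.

Side lengths²: PQ² = 328, PR² = 648, QR² = 400.
Since PR² = 648 < 400 + 328 = 728, the triangle is acute, so the smallest enclosing circle is the circumcircle.
Circumcentre = (1, 0), r² = 164.

164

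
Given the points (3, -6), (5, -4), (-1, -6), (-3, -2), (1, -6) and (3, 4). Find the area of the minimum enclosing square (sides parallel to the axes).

The bounding box has width 8 and height 10.
An axis-aligned square enclosing the set must have side ≥ max(width, height).
So the minimum side is max(8, 10) = 10.
Area = 10² = 100.

100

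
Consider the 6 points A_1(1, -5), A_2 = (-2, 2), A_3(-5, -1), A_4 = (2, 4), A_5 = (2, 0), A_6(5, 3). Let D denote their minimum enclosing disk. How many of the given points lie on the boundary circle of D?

By Welzl's lemma the MEC is supported by two points (diametrically opposite) or three points (on a circumcircle).
The minimum enclosing circle is determined by three boundary points: A_1, A_3, A_6.
Their circumcentre is (0.25, 0.375) with r² = 29.453125.
The farthest remaining point A_4 is at distance² 16.203125 ≤ 29.453125.
The points at distance exactly r from the centre are A_1, A_3, A_6 — 3 points.

3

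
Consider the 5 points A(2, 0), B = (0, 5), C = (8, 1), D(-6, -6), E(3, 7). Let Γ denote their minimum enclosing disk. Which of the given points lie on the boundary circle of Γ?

C, D, E

The minimum enclosing circle is determined by three boundary points: C, D, E.
Their circumcentre is (1/34, -19/34) with r² = 38125/578.
The farthest remaining point B is at distance² 17861/578 ≤ 38125/578.
The points at distance exactly r from the centre are C, D, E — 3 points.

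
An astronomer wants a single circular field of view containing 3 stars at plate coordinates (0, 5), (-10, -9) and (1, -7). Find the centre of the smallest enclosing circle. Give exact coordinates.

(-5, -2)

Call the three points A, B, C in the order given.
Side lengths²: AB² = 296, AC² = 145, BC² = 125.
Since AB² = 296 ≥ 145 + 125 = 270, the angle opposite AB is not acute, so the smallest enclosing circle has AB as diameter.
Centre = midpoint of AB = (-5, -2), r² = 296/4 = 74.
Centre = (-5, -2).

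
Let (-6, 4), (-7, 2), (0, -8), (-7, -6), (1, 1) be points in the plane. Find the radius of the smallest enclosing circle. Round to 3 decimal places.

6.708

A smallest enclosing disk is always determined by at most three of the input points on its boundary.
The farthest pair is (-6, 4)–(0, -8) with squared distance 180. The circle on this segment as diameter has centre (-3, -2) and r² = 180/4 = 45.
Check (-7, 2): distance² to centre = 32 ≤ 45, so it lies inside.
All remaining points lie in this disk, and no smaller disk contains both endpoints, so this is the minimum enclosing circle.
r = √45 ≈ 6.708.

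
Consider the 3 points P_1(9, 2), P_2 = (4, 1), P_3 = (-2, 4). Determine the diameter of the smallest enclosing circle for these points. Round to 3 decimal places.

Side lengths²: P_1P_2² = 26, P_1P_3² = 125, P_2P_3² = 45.
Since P_1P_3² = 125 ≥ 45 + 26 = 71, the angle opposite P_1P_3 is not acute, so the smallest enclosing circle has P_1P_3 as diameter.
Centre = midpoint of P_1P_3 = (3.5, 3), r² = 125/4 = 31.25.
Diameter = 2r = 2√(31.25) ≈ 11.180.

11.180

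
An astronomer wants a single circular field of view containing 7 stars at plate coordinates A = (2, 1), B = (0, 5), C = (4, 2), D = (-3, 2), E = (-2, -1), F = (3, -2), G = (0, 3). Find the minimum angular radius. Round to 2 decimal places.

The minimum enclosing circle of a finite set is fixed by two of the points (as a diameter) or three (as a circumcircle).
The minimum enclosing circle is determined by three boundary points: B, D, F.
Their circumcentre is (0.8, 1.2) with r² = 15.08.
The farthest remaining point E is at distance² 12.68 ≤ 15.08.
r = √(15.08) ≈ 3.88.

3.88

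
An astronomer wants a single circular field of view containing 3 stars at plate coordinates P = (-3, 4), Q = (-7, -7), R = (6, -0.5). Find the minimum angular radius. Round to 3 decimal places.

Side lengths²: PQ² = 137, PR² = 101.25, QR² = 211.25.
Since QR² = 211.25 < 137 + 101.25 = 238.25, the triangle is acute, so the smallest enclosing circle is the circumcircle.
Circumcentre = (-0.875, -3), r² = 53.515625.
r = √(53.515625) ≈ 7.315.

7.315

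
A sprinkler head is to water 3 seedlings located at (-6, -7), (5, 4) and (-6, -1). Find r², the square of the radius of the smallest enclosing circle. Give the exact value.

60.5

Call the three points A, B, C in the order given.
Side lengths²: AB² = 242, AC² = 36, BC² = 146.
Since AB² = 242 ≥ 146 + 36 = 182, the angle opposite AB is not acute, so the smallest enclosing circle has AB as diameter.
Centre = midpoint of AB = (-0.5, -1.5), r² = 242/4 = 60.5.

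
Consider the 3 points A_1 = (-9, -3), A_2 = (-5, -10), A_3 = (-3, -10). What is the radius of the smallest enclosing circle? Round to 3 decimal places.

Side lengths²: A_1A_2² = 65, A_1A_3² = 85, A_2A_3² = 4.
Since A_1A_3² = 85 ≥ 65 + 4 = 69, the angle opposite A_1A_3 is not acute, so the smallest enclosing circle has A_1A_3 as diameter.
Centre = midpoint of A_1A_3 = (-6, -6.5), r² = 85/4 = 21.25.
r = √(21.25) ≈ 4.610.

4.610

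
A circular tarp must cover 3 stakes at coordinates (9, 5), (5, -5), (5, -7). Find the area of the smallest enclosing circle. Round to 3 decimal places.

Call the three points A, B, C in the order given.
Side lengths²: AB² = 116, AC² = 160, BC² = 4.
Since AC² = 160 ≥ 116 + 4 = 120, the angle opposite AC is not acute, so the smallest enclosing circle has AC as diameter.
Centre = midpoint of AC = (7, -1), r² = 160/4 = 40.
Area = π·r² = π·40 ≈ 125.664.

125.664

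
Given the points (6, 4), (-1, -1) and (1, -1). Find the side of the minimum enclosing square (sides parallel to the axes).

7

The bounding box has width 7 and height 5.
An axis-aligned square enclosing the set must have side ≥ max(width, height).
So the minimum side is max(7, 5) = 7.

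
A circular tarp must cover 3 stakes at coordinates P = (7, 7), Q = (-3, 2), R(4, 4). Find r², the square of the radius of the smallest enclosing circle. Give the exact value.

31.25

Side lengths²: PQ² = 125, PR² = 18, QR² = 53.
Since PQ² = 125 ≥ 53 + 18 = 71, the angle opposite PQ is not acute, so the smallest enclosing circle has PQ as diameter.
Centre = midpoint of PQ = (2, 4.5), r² = 125/4 = 31.25.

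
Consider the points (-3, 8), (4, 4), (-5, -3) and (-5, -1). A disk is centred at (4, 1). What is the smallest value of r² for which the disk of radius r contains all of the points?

98

The required radius is the distance from (4, 1) to the farthest point.
Squared distances: 98, 9, 97, 85.
Maximum is 98, attained at (-3, 8).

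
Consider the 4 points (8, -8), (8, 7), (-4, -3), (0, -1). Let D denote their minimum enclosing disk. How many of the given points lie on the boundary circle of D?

3

The minimum enclosing circle is determined by three boundary points: (8, -8), (8, 7), (-4, -3).
Their circumcentre is (49/12, -0.5) with r² = 10309/144.
The farthest remaining point (0, -1) is at distance² 2437/144 ≤ 10309/144.
The points at distance exactly r from the centre are (8, -8), (8, 7), (-4, -3) — 3 points.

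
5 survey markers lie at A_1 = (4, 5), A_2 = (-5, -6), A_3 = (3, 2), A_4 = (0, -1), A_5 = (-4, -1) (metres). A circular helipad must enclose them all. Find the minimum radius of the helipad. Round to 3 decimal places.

7.106

The farthest pair is A_1–A_2 with squared distance 202. The circle on this segment as diameter has centre (-0.5, -0.5) and r² = 202/4 = 50.5.
Check A_3: distance² to centre = 18.5 ≤ 50.5, so it lies inside.
All remaining points lie in this disk, and no smaller disk contains both endpoints, so this is the minimum enclosing circle.
r = √(50.5) ≈ 7.106.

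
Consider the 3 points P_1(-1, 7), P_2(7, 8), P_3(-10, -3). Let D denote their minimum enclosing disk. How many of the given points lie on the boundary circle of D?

2

Side lengths²: P_1P_2² = 65, P_1P_3² = 181, P_2P_3² = 410.
Since P_2P_3² = 410 ≥ 181 + 65 = 246, the angle opposite P_2P_3 is not acute, so the smallest enclosing circle has P_2P_3 as diameter.
Centre = midpoint of P_2P_3 = (-1.5, 2.5), r² = 410/4 = 102.5.
The points at distance exactly r from the centre are P_2, P_3 — 2 points.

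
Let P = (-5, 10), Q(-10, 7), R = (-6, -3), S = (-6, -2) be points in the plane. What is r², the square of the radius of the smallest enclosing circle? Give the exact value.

A smallest enclosing disk is always determined by at most three of the input points on its boundary.
The farthest pair is P–R with squared distance 170. The circle on this segment as diameter has centre (-5.5, 3.5) and r² = 170/4 = 42.5.
Check Q: distance² to centre = 32.5 ≤ 42.5, so it lies inside.
All remaining points lie in this disk, and no smaller disk contains both endpoints, so this is the minimum enclosing circle.

42.5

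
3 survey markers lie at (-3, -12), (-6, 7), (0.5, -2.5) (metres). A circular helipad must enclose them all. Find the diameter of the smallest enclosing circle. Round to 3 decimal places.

Call the three points A, B, C in the order given.
Side lengths²: AB² = 370, AC² = 102.5, BC² = 132.5.
Since AB² = 370 ≥ 132.5 + 102.5 = 235, the angle opposite AB is not acute, so the smallest enclosing circle has AB as diameter.
Centre = midpoint of AB = (-4.5, -2.5), r² = 370/4 = 92.5.
Diameter = 2r = 2√(92.5) ≈ 19.235.

19.235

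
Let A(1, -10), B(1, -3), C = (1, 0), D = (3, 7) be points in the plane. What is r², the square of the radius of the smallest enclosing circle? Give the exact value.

The minimum enclosing circle of a finite set is fixed by two of the points (as a diameter) or three (as a circumcircle).
The farthest pair is A–D with squared distance 293. The circle on this segment as diameter has centre (2, -1.5) and r² = 293/4 = 73.25.
Check B: distance² to centre = 3.25 ≤ 73.25, so it lies inside.
All remaining points lie in this disk, and no smaller disk contains both endpoints, so this is the minimum enclosing circle.

73.25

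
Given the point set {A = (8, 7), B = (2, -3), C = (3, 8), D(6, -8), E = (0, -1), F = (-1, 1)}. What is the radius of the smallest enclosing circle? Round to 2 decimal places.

The farthest pair is C–D with squared distance 265. The circle on this segment as diameter has centre (4.5, 0) and r² = 265/4 = 66.25.
Check A: distance² to centre = 61.25 ≤ 66.25, so it lies inside.
All remaining points lie in this disk, and no smaller disk contains both endpoints, so this is the minimum enclosing circle.
r = √(66.25) ≈ 8.14.

8.14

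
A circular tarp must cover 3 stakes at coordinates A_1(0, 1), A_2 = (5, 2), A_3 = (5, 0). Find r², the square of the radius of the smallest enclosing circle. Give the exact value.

6.76

Side lengths²: A_1A_2² = 26, A_1A_3² = 26, A_2A_3² = 4.
Since A_1A_3² = 26 < 26 + 4 = 30, the triangle is acute, so the smallest enclosing circle is the circumcircle.
Circumcentre = (2.6, 1), r² = 6.76.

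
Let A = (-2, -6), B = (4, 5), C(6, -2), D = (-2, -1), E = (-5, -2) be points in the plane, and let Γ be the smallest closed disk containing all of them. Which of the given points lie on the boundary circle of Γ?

A, B

The minimum enclosing circle of a finite set is fixed by two of the points (as a diameter) or three (as a circumcircle).
The farthest pair is A–B with squared distance 157. The circle on this segment as diameter has centre (1, -0.5) and r² = 157/4 = 39.25.
Check C: distance² to centre = 27.25 ≤ 39.25, so it lies inside.
All remaining points lie in this disk, and no smaller disk contains both endpoints, so this is the minimum enclosing circle.
The points at distance exactly r from the centre are A, B — 2 points.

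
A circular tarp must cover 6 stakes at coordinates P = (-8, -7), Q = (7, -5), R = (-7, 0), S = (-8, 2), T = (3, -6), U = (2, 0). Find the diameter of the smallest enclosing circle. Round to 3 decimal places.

16.699

The minimum enclosing circle is determined by three boundary points: P, Q, S.
Their circumcentre is (-29/30, -2.5) with r² = 31373/450.
The farthest remaining point R is at distance² 19193/450 ≤ 31373/450.
Diameter = 2r = 2√(31373/450) ≈ 16.699.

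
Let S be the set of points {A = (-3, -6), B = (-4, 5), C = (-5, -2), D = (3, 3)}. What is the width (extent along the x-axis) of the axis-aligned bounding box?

max x = 3, min x = -5, so width = 8.

8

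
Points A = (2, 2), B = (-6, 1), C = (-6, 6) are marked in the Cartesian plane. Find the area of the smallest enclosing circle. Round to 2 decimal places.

Side lengths²: AB² = 65, AC² = 80, BC² = 25.
Since AC² = 80 < 65 + 25 = 90, the triangle is acute, so the smallest enclosing circle is the circumcircle.
Circumcentre = (-2.25, 3.5), r² = 20.3125.
Area = π·r² = π·20.3125 ≈ 63.81.

63.81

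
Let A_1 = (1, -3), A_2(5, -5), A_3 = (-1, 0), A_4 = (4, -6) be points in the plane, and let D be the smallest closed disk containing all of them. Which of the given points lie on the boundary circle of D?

A_2, A_3, A_4

By Welzl's lemma the MEC is supported by two points (diametrically opposite) or three points (on a circumcircle).
The minimum enclosing circle is determined by three boundary points: A_2, A_3, A_4.
Their circumcentre is (39/22, -61/22) with r² = 3721/242.
The farthest remaining point A_1 is at distance² 157/242 ≤ 3721/242.
The points at distance exactly r from the centre are A_2, A_3, A_4 — 3 points.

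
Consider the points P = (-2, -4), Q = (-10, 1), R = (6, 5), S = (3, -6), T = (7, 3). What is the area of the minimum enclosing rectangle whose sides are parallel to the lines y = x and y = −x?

In coordinates u = x + y, v = x − y the rectangle is axis-aligned; the map (x,y)→(u,v) scales areas by 2.
u-values: -6, -9, 11, -3, 10; range = 11 − (-9) = 20.
v-values: 2, -11, 1, 9, 4; range = 9 − (-11) = 20.
Area = (20 × 20) / 2 = 200.

200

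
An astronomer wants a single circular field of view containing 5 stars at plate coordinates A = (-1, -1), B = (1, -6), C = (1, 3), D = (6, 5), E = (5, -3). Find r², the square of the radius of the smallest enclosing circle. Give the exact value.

36.5

By Welzl's lemma the MEC is supported by two points (diametrically opposite) or three points (on a circumcircle).
The farthest pair is B–D with squared distance 146. The circle on this segment as diameter has centre (3.5, -0.5) and r² = 146/4 = 36.5.
Check A: distance² to centre = 20.5 ≤ 36.5, so it lies inside.
All remaining points lie in this disk, and no smaller disk contains both endpoints, so this is the minimum enclosing circle.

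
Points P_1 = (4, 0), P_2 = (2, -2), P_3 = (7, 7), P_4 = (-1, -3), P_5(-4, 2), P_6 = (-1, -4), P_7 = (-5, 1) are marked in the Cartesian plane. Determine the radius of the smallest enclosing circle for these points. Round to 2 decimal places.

The minimum enclosing circle of a finite set is fixed by two of the points (as a diameter) or three (as a circumcircle).
The minimum enclosing circle is determined by three boundary points: P_3, P_6, P_7.
Their circumcentre is (51/28, 33/14) with r² = 37925/784.
The farthest remaining point P_4 is at distance² 28741/784 ≤ 37925/784.
r = √(37925/784) ≈ 6.96.

6.96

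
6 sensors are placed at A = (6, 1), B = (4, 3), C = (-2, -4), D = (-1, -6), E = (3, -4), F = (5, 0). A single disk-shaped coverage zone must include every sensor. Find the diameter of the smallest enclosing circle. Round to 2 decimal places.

A smallest enclosing disk is always determined by at most three of the input points on its boundary.
The farthest pair is B–D with squared distance 106. The circle on this segment as diameter has centre (1.5, -1.5) and r² = 106/4 = 26.5.
Check A: distance² to centre = 26.5 ≤ 26.5, so it lies inside.
All remaining points lie in this disk, and no smaller disk contains both endpoints, so this is the minimum enclosing circle.
Diameter = 2r = 2√(26.5) ≈ 10.30.

10.30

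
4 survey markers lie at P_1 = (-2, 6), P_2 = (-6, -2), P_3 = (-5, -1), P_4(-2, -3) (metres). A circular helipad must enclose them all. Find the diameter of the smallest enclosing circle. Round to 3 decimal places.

9.220

A smallest enclosing disk is always determined by at most three of the input points on its boundary.
The minimum enclosing circle is determined by three boundary points: P_1, P_2, P_4.
Their circumcentre is (-3, 1.5) with r² = 21.25.
The farthest remaining point P_3 is at distance² 10.25 ≤ 21.25.
Diameter = 2r = 2√(21.25) ≈ 9.220.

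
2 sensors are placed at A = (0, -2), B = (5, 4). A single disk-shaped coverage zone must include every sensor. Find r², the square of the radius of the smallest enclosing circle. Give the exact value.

15.25

The smallest circle enclosing two points has them as diameter endpoints.
Centre = midpoint = (2.5, 1); r² = |AB|²/4 = 61/4 = 15.25.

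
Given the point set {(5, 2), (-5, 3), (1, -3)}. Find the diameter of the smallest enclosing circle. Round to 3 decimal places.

10.112

Call the three points A, B, C in the order given.
Side lengths²: AB² = 101, AC² = 41, BC² = 72.
Since AB² = 101 < 72 + 41 = 113, the triangle is acute, so the smallest enclosing circle is the circumcircle.
Circumcentre = (-1/18, 35/18), r² = 4141/162.
Diameter = 2r = 2√(4141/162) ≈ 10.112.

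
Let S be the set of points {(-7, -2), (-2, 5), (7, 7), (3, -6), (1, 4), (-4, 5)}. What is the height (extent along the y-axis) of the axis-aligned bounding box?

max y = 7, min y = -6, so height = 13.

13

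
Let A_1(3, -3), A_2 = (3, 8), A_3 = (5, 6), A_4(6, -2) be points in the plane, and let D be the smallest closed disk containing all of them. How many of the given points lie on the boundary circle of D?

The farthest pair is A_1–A_2 with squared distance 121. The circle on this segment as diameter has centre (3, 2.5) and r² = 121/4 = 30.25.
Check A_3: distance² to centre = 16.25 ≤ 30.25, so it lies inside.
All remaining points lie in this disk, and no smaller disk contains both endpoints, so this is the minimum enclosing circle.
The points at distance exactly r from the centre are A_1, A_2 — 2 points.

2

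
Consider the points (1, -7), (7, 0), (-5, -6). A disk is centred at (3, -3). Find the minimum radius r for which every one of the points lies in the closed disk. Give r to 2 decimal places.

8.54

The required radius is the distance from (3, -3) to the farthest point.
Squared distances: 20, 25, 73.
Maximum is 73, attained at (-5, -6).
r = √73 ≈ 8.54.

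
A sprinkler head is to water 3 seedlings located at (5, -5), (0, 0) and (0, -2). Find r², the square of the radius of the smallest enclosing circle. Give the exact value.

12.5

Call the three points A, B, C in the order given.
Side lengths²: AB² = 50, AC² = 34, BC² = 4.
Since AB² = 50 ≥ 34 + 4 = 38, the angle opposite AB is not acute, so the smallest enclosing circle has AB as diameter.
Centre = midpoint of AB = (2.5, -2.5), r² = 50/4 = 12.5.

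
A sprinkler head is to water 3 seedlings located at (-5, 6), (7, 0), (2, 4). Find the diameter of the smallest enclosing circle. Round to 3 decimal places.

13.416

Call the three points A, B, C in the order given.
Side lengths²: AB² = 180, AC² = 53, BC² = 41.
Since AB² = 180 ≥ 53 + 41 = 94, the angle opposite AB is not acute, so the smallest enclosing circle has AB as diameter.
Centre = midpoint of AB = (1, 3), r² = 180/4 = 45.
Diameter = 2r = 2√45 ≈ 13.416.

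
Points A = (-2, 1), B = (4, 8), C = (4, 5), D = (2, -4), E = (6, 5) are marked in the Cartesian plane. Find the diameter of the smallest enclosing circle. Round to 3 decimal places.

The farthest pair is B–D with squared distance 148. The circle on this segment as diameter has centre (3, 2) and r² = 148/4 = 37.
Check A: distance² to centre = 26 ≤ 37, so it lies inside.
All remaining points lie in this disk, and no smaller disk contains both endpoints, so this is the minimum enclosing circle.
Diameter = 2r = 2√37 ≈ 12.166.

12.166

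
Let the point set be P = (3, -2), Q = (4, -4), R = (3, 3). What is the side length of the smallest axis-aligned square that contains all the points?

The bounding box has width 1 and height 7.
An axis-aligned square enclosing the set must have side ≥ max(width, height).
So the minimum side is max(1, 7) = 7.

7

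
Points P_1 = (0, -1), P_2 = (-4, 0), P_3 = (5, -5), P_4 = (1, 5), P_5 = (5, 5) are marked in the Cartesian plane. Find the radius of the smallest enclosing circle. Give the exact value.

53/9

A smallest enclosing disk is always determined by at most three of the input points on its boundary.
The minimum enclosing circle is determined by three boundary points: P_2, P_3, P_5.
Their circumcentre is (17/9, 0) with r² = 2809/81.
The farthest remaining point P_4 is at distance² 2089/81 ≤ 2809/81.
r = √(2809/81) = 53/9.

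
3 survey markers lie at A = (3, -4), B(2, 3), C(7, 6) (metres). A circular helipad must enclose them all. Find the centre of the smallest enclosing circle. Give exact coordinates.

Side lengths²: AB² = 50, AC² = 116, BC² = 34.
Since AC² = 116 ≥ 50 + 34 = 84, the angle opposite AC is not acute, so the smallest enclosing circle has AC as diameter.
Centre = midpoint of AC = (5, 1), r² = 116/4 = 29.
Centre = (5, 1).

(5, 1)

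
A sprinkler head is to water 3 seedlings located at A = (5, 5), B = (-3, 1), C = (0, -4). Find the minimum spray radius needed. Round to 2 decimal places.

5.16

Side lengths²: AB² = 80, AC² = 106, BC² = 34.
Since AC² = 106 < 80 + 34 = 114, the triangle is acute, so the smallest enclosing circle is the circumcircle.
Circumcentre = (28/13, 9/13), r² = 4505/169.
r = √(4505/169) ≈ 5.16.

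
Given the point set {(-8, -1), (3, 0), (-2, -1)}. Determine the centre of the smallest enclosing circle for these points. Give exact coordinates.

Call the three points A, B, C in the order given.
Side lengths²: AB² = 122, AC² = 36, BC² = 26.
Since AB² = 122 ≥ 36 + 26 = 62, the angle opposite AB is not acute, so the smallest enclosing circle has AB as diameter.
Centre = midpoint of AB = (-2.5, -0.5), r² = 122/4 = 30.5.
Centre = (-2.5, -0.5).

(-2.5, -0.5)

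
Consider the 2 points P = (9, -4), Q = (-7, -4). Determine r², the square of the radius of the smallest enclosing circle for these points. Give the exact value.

The smallest circle enclosing two points has them as diameter endpoints.
Centre = midpoint = (1, -4); r² = |PQ|²/4 = 256/4 = 64.

64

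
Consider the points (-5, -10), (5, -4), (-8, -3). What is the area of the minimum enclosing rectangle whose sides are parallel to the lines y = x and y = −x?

In coordinates u = x + y, v = x − y the rectangle is axis-aligned; the map (x,y)→(u,v) scales areas by 2.
u-values: -15, 1, -11; range = 1 − (-15) = 16.
v-values: 5, 9, -5; range = 9 − (-5) = 14.
Area = (16 × 14) / 2 = 112.

112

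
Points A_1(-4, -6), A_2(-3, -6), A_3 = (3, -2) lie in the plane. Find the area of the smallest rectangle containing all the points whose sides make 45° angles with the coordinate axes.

16.5

In coordinates u = x + y, v = x − y the rectangle is axis-aligned; the map (x,y)→(u,v) scales areas by 2.
u-values: -10, -9, 1; range = 1 − (-10) = 11.
v-values: 2, 3, 5; range = 5 − 2 = 3.
Area = (11 × 3) / 2 = 16.5.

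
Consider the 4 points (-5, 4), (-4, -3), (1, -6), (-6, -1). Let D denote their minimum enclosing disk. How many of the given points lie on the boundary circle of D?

2

A smallest enclosing disk is always determined by at most three of the input points on its boundary.
The farthest pair is (-5, 4)–(1, -6) with squared distance 136. The circle on this segment as diameter has centre (-2, -1) and r² = 136/4 = 34.
Check (-4, -3): distance² to centre = 8 ≤ 34, so it lies inside.
All remaining points lie in this disk, and no smaller disk contains both endpoints, so this is the minimum enclosing circle.
The points at distance exactly r from the centre are (-5, 4), (1, -6) — 2 points.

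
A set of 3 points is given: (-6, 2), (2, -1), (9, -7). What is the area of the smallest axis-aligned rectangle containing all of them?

x ranges over [-6, 9], width 15.
y ranges over [-7, 2], height 9.
Area = 15 × 9 = 135.

135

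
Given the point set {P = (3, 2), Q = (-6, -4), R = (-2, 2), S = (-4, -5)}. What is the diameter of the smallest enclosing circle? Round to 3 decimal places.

10.817

A smallest enclosing disk is always determined by at most three of the input points on its boundary.
The farthest pair is P–Q with squared distance 117. The circle on this segment as diameter has centre (-1.5, -1) and r² = 117/4 = 29.25.
Check R: distance² to centre = 9.25 ≤ 29.25, so it lies inside.
All remaining points lie in this disk, and no smaller disk contains both endpoints, so this is the minimum enclosing circle.
Diameter = 2r = 2√(29.25) ≈ 10.817.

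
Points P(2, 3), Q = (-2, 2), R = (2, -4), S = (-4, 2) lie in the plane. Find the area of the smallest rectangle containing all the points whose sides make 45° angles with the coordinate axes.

42

In coordinates u = x + y, v = x − y the rectangle is axis-aligned; the map (x,y)→(u,v) scales areas by 2.
u-values: 5, 0, -2, -2; range = 5 − (-2) = 7.
v-values: -1, -4, 6, -6; range = 6 − (-6) = 12.
Area = (7 × 12) / 2 = 42.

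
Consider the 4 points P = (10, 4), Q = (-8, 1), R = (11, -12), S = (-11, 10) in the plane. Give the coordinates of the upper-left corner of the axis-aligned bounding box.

x-range [-11, 11], y-range [-12, 10].
The upper-left corner is (-11, 10).

(-11, 10)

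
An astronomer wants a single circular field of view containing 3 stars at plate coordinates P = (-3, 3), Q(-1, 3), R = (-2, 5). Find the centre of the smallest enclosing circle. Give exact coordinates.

(-2, 3.75)

Side lengths²: PQ² = 4, PR² = 5, QR² = 5.
Since QR² = 5 < 5 + 4 = 9, the triangle is acute, so the smallest enclosing circle is the circumcircle.
Circumcentre = (-2, 3.75), r² = 1.5625.
Centre = (-2, 3.75).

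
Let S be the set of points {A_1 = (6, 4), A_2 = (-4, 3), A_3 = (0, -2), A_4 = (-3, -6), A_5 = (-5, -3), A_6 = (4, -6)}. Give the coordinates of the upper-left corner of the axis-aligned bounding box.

(-5, 4)

x-range [-5, 6], y-range [-6, 4].
The upper-left corner is (-5, 4).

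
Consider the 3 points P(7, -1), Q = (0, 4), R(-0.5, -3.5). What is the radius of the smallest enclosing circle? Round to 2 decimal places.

4.65

Side lengths²: PQ² = 74, PR² = 62.5, QR² = 56.5.
Since PQ² = 74 < 62.5 + 56.5 = 119, the triangle is acute, so the smallest enclosing circle is the circumcircle.
Circumcentre = (109/44, 3/44), r² = 20905/968.
r = √(20905/968) ≈ 4.65.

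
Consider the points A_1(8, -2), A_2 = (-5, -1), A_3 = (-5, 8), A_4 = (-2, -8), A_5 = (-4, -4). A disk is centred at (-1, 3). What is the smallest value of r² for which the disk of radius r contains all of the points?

122

The required radius is the distance from (-1, 3) to the farthest point.
Squared distances: 106, 32, 41, 122, 58.
Maximum is 122, attained at A_4.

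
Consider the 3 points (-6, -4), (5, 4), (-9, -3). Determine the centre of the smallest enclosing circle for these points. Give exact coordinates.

(-2, 0.5)

Call the three points A, B, C in the order given.
Side lengths²: AB² = 185, AC² = 10, BC² = 245.
Since BC² = 245 ≥ 185 + 10 = 195, the angle opposite BC is not acute, so the smallest enclosing circle has BC as diameter.
Centre = midpoint of BC = (-2, 0.5), r² = 245/4 = 61.25.
Centre = (-2, 0.5).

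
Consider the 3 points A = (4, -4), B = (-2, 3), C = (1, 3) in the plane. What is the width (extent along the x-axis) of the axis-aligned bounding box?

max x = 4, min x = -2, so width = 6.

6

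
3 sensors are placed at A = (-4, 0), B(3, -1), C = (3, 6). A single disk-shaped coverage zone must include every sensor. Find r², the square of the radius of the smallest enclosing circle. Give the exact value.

2125/98

Side lengths²: AB² = 50, AC² = 85, BC² = 49.
Since AC² = 85 < 50 + 49 = 99, the triangle is acute, so the smallest enclosing circle is the circumcircle.
Circumcentre = (-1/14, 2.5), r² = 2125/98.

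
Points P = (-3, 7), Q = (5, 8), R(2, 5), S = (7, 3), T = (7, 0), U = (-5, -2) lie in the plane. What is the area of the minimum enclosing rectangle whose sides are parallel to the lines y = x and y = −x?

In coordinates u = x + y, v = x − y the rectangle is axis-aligned; the map (x,y)→(u,v) scales areas by 2.
u-values: 4, 13, 7, 10, 7, -7; range = 13 − (-7) = 20.
v-values: -10, -3, -3, 4, 7, -3; range = 7 − (-10) = 17.
Area = (20 × 17) / 2 = 170.

170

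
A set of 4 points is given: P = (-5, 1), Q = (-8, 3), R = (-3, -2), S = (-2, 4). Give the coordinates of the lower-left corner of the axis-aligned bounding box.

(-8, -2)

x-range [-8, -2], y-range [-2, 4].
The lower-left corner is (-8, -2).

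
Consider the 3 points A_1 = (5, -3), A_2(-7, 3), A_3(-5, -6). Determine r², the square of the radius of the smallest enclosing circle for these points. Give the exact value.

Side lengths²: A_1A_2² = 180, A_1A_3² = 109, A_2A_3² = 85.
Since A_1A_2² = 180 < 109 + 85 = 194, the triangle is acute, so the smallest enclosing circle is the circumcircle.
Circumcentre = (-1.21875, -0.4375), r² = 45.2392578125.

45.2392578125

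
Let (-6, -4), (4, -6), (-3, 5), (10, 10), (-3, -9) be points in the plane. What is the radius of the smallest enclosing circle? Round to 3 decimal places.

The farthest pair is (10, 10)–(-3, -9) with squared distance 530. The circle on this segment as diameter has centre (3.5, 0.5) and r² = 530/4 = 132.5.
Check (-6, -4): distance² to centre = 110.5 ≤ 132.5, so it lies inside.
All remaining points lie in this disk, and no smaller disk contains both endpoints, so this is the minimum enclosing circle.
r = √(132.5) ≈ 11.511.

11.511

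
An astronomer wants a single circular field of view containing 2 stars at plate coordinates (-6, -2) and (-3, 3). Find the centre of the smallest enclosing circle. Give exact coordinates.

The smallest circle enclosing two points has them as diameter endpoints.
Centre = midpoint = (-4.5, 0.5); r² = |(-6, -2)−(-3, 3)|²/4 = 34/4 = 8.5.
Centre = (-4.5, 0.5).

(-4.5, 0.5)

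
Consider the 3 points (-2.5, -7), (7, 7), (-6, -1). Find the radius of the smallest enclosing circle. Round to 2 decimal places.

8.46

Call the three points A, B, C in the order given.
Side lengths²: AB² = 286.25, AC² = 48.25, BC² = 233.
Since AB² = 286.25 ≥ 233 + 48.25 = 281.25, the angle opposite AB is not acute, so the smallest enclosing circle has AB as diameter.
Centre = midpoint of AB = (2.25, 0), r² = 286.25/4 = 71.5625.
r = √(71.5625) ≈ 8.46.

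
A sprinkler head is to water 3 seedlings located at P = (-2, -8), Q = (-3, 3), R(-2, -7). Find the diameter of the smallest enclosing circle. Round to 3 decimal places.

11.045

Side lengths²: PQ² = 122, PR² = 1, QR² = 101.
Since PQ² = 122 ≥ 101 + 1 = 102, the angle opposite PQ is not acute, so the smallest enclosing circle has PQ as diameter.
Centre = midpoint of PQ = (-2.5, -2.5), r² = 122/4 = 30.5.
Diameter = 2r = 2√(30.5) ≈ 11.045.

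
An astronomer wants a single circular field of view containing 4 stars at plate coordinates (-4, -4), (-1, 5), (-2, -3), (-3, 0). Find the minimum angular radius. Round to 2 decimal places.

4.74

The minimum enclosing circle of a finite set is fixed by two of the points (as a diameter) or three (as a circumcircle).
The farthest pair is (-4, -4)–(-1, 5) with squared distance 90. The circle on this segment as diameter has centre (-2.5, 0.5) and r² = 90/4 = 22.5.
Check (-2, -3): distance² to centre = 12.5 ≤ 22.5, so it lies inside.
All remaining points lie in this disk, and no smaller disk contains both endpoints, so this is the minimum enclosing circle.
r = √(22.5) ≈ 4.74.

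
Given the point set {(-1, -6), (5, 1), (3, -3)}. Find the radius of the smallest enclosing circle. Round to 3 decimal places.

Call the three points A, B, C in the order given.
Side lengths²: AB² = 85, AC² = 25, BC² = 20.
Since AB² = 85 ≥ 25 + 20 = 45, the angle opposite AB is not acute, so the smallest enclosing circle has AB as diameter.
Centre = midpoint of AB = (2, -2.5), r² = 85/4 = 21.25.
r = √(21.25) ≈ 4.610.

4.610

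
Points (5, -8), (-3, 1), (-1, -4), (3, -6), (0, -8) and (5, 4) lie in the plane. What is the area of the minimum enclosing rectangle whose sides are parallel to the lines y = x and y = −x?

144.5

In coordinates u = x + y, v = x − y the rectangle is axis-aligned; the map (x,y)→(u,v) scales areas by 2.
u-values: -3, -2, -5, -3, -8, 9; range = 9 − (-8) = 17.
v-values: 13, -4, 3, 9, 8, 1; range = 13 − (-4) = 17.
Area = (17 × 17) / 2 = 144.5.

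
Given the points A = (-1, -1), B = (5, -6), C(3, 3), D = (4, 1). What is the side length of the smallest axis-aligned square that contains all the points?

9

The bounding box has width 6 and height 9.
An axis-aligned square enclosing the set must have side ≥ max(width, height).
So the minimum side is max(6, 9) = 9.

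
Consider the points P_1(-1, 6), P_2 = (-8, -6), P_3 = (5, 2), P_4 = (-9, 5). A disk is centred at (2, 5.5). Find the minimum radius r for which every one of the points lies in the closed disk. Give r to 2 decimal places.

15.24

The required radius is the distance from (2, 5.5) to the farthest point.
Squared distances: 9.25, 232.25, 21.25, 121.25.
Maximum is 232.25, attained at P_2.
r = √(232.25) ≈ 15.24.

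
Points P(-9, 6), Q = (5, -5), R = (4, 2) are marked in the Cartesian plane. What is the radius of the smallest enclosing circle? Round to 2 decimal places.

Side lengths²: PQ² = 317, PR² = 185, QR² = 50.
Since PQ² = 317 ≥ 185 + 50 = 235, the angle opposite PQ is not acute, so the smallest enclosing circle has PQ as diameter.
Centre = midpoint of PQ = (-2, 0.5), r² = 317/4 = 79.25.
r = √(79.25) ≈ 8.90.

8.90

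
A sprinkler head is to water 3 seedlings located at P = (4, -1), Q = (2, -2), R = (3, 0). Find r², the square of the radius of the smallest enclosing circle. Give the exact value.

25/18

Side lengths²: PQ² = 5, PR² = 2, QR² = 5.
Since QR² = 5 < 5 + 2 = 7, the triangle is acute, so the smallest enclosing circle is the circumcircle.
Circumcentre = (17/6, -7/6), r² = 25/18.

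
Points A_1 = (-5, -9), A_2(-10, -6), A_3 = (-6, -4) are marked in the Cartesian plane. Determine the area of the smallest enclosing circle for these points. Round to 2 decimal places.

Side lengths²: A_1A_2² = 34, A_1A_3² = 26, A_2A_3² = 20.
Since A_1A_2² = 34 < 26 + 20 = 46, the triangle is acute, so the smallest enclosing circle is the circumcircle.
Circumcentre = (-78/11, -75/11), r² = 1105/121.
Area = π·r² = π·1105/121 ≈ 28.69.

28.69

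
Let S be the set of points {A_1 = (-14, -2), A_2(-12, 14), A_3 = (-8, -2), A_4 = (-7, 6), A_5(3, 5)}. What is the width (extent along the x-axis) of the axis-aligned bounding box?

max x = 3, min x = -14, so width = 17.

17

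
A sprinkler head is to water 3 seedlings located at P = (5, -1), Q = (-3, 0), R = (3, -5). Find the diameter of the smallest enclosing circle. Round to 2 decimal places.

Side lengths²: PQ² = 65, PR² = 20, QR² = 61.
Since PQ² = 65 < 61 + 20 = 81, the triangle is acute, so the smallest enclosing circle is the circumcircle.
Circumcentre = (15/17, -49/34), r² = 19825/1156.
Diameter = 2r = 2√(19825/1156) ≈ 8.28.

8.28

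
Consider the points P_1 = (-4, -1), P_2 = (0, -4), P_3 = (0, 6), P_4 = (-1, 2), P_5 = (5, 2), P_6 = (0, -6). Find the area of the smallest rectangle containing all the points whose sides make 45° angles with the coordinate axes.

In coordinates u = x + y, v = x − y the rectangle is axis-aligned; the map (x,y)→(u,v) scales areas by 2.
u-values: -5, -4, 6, 1, 7, -6; range = 7 − (-6) = 13.
v-values: -3, 4, -6, -3, 3, 6; range = 6 − (-6) = 12.
Area = (13 × 12) / 2 = 78.

78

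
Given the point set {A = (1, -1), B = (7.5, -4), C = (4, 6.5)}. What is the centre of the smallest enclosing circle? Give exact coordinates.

Side lengths²: AB² = 51.25, AC² = 65.25, BC² = 122.5.
Since BC² = 122.5 ≥ 65.25 + 51.25 = 116.5, the angle opposite BC is not acute, so the smallest enclosing circle has BC as diameter.
Centre = midpoint of BC = (5.75, 1.25), r² = 122.5/4 = 30.625.
Centre = (5.75, 1.25).

(5.75, 1.25)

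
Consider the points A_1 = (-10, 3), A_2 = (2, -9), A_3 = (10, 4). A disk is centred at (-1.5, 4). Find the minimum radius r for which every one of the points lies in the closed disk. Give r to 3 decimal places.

The required radius is the distance from (-1.5, 4) to the farthest point.
Squared distances: 73.25, 181.25, 132.25.
Maximum is 181.25, attained at A_2.
r = √(181.25) ≈ 13.463.

13.463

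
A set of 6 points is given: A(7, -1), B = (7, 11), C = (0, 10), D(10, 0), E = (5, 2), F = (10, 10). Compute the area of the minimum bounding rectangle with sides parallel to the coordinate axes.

x ranges over [0, 10], width 10.
y ranges over [-1, 11], height 12.
Area = 10 × 12 = 120.

120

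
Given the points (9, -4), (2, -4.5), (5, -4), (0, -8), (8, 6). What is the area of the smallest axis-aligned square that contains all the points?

The bounding box has width 9 and height 14.
An axis-aligned square enclosing the set must have side ≥ max(width, height).
So the minimum side is max(9, 14) = 14.
Area = 14² = 196.

196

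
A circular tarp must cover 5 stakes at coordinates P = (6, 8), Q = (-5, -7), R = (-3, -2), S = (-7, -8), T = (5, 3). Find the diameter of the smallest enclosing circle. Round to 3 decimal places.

A smallest enclosing disk is always determined by at most three of the input points on its boundary.
The farthest pair is P–S with squared distance 425. The circle on this segment as diameter has centre (-0.5, 0) and r² = 425/4 = 106.25.
Check Q: distance² to centre = 69.25 ≤ 106.25, so it lies inside.
All remaining points lie in this disk, and no smaller disk contains both endpoints, so this is the minimum enclosing circle.
Diameter = 2r = 2√(106.25) ≈ 20.616.

20.616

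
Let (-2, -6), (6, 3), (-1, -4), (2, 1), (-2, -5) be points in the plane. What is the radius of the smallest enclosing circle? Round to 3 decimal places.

By Welzl's lemma the MEC is supported by two points (diametrically opposite) or three points (on a circumcircle).
The farthest pair is (-2, -6)–(6, 3) with squared distance 145. The circle on this segment as diameter has centre (2, -1.5) and r² = 145/4 = 36.25.
Check (-1, -4): distance² to centre = 15.25 ≤ 36.25, so it lies inside.
All remaining points lie in this disk, and no smaller disk contains both endpoints, so this is the minimum enclosing circle.
r = √(36.25) ≈ 6.021.

6.021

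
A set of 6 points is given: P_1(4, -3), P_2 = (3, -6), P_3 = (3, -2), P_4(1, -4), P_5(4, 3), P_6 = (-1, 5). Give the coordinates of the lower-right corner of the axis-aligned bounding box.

(4, -6)

x-range [-1, 4], y-range [-6, 5].
The lower-right corner is (4, -6).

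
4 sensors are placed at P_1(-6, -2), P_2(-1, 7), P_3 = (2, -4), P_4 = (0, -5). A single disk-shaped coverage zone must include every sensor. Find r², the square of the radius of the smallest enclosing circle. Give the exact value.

By Welzl's lemma the MEC is supported by two points (diametrically opposite) or three points (on a circumcircle).
The minimum enclosing circle is determined by three boundary points: P_1, P_2, P_4.
Their circumcentre is (-35/46, 45/46) with r² = 38425/1058.
The farthest remaining point P_3 is at distance² 34285/1058 ≤ 38425/1058.

38425/1058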